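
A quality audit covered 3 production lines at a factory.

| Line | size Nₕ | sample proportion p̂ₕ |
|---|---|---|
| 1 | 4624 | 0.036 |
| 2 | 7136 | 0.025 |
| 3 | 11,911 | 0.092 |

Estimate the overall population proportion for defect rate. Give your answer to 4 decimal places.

N = 4624 + 7136 + 11911 = 23671.
Overall proportion = Σ (Nₕ/N)·p̂ₕ.
Σ Nₕp̂ₕ = 166.464 + 178.4 + 1095.812 = 1440.676.
1440.676 / 23671 = 0.060862... → 0.0609.

0.0609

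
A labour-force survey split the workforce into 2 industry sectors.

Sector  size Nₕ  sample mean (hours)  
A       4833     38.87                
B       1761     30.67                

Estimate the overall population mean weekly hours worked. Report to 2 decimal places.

x̄_st = (Σ Nₕx̄ₕ) / (Σ Nₕ) = (4833·38.87 + 1761·30.67) / 6594
= 241868.58 / 6594 = 36.6801... → 36.68.

36.68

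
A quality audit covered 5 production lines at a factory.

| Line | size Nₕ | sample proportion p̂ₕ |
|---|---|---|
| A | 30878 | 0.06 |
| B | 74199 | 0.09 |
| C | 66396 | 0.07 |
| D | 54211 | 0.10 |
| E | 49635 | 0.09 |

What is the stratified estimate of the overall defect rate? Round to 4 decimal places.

0.0838

Wₕ = Nₕ/N with N = 275319: 0.1122, 0.2695, 0.2412, 0.1969, 0.1803.
p̂_st = 0.1122·0.06 + 0.2695·0.09 + 0.2412·0.07 + 0.1969·0.10 + 0.1803·0.09 ≈ 0.083781... → 0.0838.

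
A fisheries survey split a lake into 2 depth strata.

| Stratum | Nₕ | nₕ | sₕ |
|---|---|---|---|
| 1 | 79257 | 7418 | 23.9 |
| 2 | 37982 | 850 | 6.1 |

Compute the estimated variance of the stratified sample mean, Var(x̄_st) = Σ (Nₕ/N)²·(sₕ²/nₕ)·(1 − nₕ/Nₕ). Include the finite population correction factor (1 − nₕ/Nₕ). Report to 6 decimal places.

N = 117239. Term for each stratum: Wₕ²sₕ²/nₕ·(1−nₕ/Nₕ).
Var(x̄_st) = 0.031897942 + 0.004491824 = 0.036389766 → 0.036390.

0.036390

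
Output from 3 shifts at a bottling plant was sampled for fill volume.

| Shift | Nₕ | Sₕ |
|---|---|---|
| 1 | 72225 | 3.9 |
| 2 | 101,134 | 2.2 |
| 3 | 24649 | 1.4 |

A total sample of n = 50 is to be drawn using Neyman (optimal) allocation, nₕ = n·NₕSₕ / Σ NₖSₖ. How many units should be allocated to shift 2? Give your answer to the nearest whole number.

21

1: NₕSₕ = 72225·3.9 = 281677.5
2: NₕSₕ = 101134·2.2 = 222494.8
3: NₕSₕ = 24649·1.4 = 34508.6
Σ NₕSₕ = 538680.9.
n_2 = 50·222494.8/538680.9 = 20.652... → 21.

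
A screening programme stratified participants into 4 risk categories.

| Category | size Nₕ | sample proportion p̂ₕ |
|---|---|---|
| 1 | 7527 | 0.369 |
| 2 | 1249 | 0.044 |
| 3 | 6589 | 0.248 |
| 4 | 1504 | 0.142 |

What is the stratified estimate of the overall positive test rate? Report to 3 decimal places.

Wₕ = Nₕ/N with N = 16869: 0.4462, 0.0740, 0.3906, 0.0892.
p̂_st = 0.4462·0.369 + 0.0740·0.044 + 0.3906·0.248 + 0.0892·0.142 ≈ 0.27744... → 0.277.

0.277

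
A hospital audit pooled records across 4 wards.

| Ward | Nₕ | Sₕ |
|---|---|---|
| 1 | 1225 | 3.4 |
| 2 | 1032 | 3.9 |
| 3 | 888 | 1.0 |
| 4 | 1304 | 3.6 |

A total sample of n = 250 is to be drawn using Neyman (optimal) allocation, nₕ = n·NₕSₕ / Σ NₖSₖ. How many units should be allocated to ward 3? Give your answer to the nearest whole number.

1: NₕSₕ = 1225·3.4 = 4165
2: NₕSₕ = 1032·3.9 = 4024.8
3: NₕSₕ = 888·1.0 = 888
4: NₕSₕ = 1304·3.6 = 4694.4
Σ NₕSₕ = 13772.2.
n_3 = 250·888/13772.2 = 16.119... → 16.

16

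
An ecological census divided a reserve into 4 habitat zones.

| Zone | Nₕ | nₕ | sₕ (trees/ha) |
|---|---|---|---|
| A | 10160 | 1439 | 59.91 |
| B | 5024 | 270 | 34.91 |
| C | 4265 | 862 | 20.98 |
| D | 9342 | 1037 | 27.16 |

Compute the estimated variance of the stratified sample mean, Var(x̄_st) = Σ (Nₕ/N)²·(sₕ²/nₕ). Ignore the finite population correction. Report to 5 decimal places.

N = 28791; Wₕ = Nₕ/N.
zone A: (10160/28791)²·59.91²/1439 = 0.31060737
zone B: (5024/28791)²·34.91²/270 = 0.13744271
zone C: (4265/28791)²·20.98²/862 = 0.01120542
zone D: (9342/28791)²·27.16²/1037 = 0.07489400
Sum = 0.53414950 → 0.53415.

0.53415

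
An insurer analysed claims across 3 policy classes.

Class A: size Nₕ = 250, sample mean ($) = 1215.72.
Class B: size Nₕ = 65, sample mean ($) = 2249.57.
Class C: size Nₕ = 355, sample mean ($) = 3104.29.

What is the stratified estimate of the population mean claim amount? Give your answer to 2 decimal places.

2316.68

N = 670; weights Wₕ = Nₕ/N = (0.3731, 0.0970, 0.5299).
x̄_st = Σ Wₕ·x̄ₕ = 0.3731·1215.72 + 0.0970·2249.57 + 0.5299·3104.29 ≈ 2316.6791...
→ 2316.68.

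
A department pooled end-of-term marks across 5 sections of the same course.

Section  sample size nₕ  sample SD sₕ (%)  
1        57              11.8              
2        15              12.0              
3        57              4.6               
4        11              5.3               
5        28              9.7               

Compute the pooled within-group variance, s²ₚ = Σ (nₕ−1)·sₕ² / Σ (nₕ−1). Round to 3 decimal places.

Degrees of freedom: 56 + 14 + 56 + 10 + 27 = 163.
Σ(nₕ−1)sₕ² = 56·139.24 + 14·144 + 56·21.16 + 10·28.09 + 27·94.09 = 13819.73.
s²ₚ = 13819.73 / 163 = 84.78362... → 84.784.

84.784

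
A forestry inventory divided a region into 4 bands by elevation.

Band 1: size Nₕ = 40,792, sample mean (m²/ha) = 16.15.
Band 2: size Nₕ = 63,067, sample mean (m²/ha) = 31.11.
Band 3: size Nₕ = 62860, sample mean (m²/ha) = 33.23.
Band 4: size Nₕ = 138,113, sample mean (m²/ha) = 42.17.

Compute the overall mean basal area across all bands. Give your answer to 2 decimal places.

34.56

N = 40792 + 63067 + 62860 + 138113 = 304832.
The stratified mean weights each stratum mean by its population share Nₕ/N.
Σ Nₕx̄ₕ = 40792·16.15 + 63067·31.11 + 62860·33.23 + 138113·42.17 = 658790.8 + 1962014.37 + 2088837.8 + 5824225.21 = 10533868.18.
Divide by N: 10533868.18 / 304832 = 34.5563... → 34.56.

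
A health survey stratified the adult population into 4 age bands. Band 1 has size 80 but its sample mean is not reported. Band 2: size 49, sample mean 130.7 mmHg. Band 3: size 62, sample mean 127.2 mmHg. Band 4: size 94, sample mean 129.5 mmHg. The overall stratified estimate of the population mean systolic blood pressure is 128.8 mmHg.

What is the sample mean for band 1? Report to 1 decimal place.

Σ Nₕx̄ₕ = N·μ, so 80·x̄_1 = 285·128.8 − (49·130.7 + 62·127.2 + 94·129.5).
= 36708 − 26463.7 = 10244.3.
x̄_1 = 10244.3 / 80 = 128.054... → 128.1.

128.1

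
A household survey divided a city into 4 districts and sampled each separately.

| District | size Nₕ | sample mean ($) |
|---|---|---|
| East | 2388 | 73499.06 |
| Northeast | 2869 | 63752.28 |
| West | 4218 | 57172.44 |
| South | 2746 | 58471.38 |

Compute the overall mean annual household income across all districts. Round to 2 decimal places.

N = 2388 + 2869 + 4218 + 2746 = 12221.
The stratified mean weights each stratum mean by its population share Nₕ/N.
Σ Nₕx̄ₕ = 2388·73499.06 + 2869·63752.28 + 4218·57172.44 + 2746·58471.38 = 175515755.28 + 182905291.32 + 241153351.92 + 160562409.48 = 760136808.
Divide by N: 760136808 / 12221 = 62199.2315... → 62199.23.

62199.23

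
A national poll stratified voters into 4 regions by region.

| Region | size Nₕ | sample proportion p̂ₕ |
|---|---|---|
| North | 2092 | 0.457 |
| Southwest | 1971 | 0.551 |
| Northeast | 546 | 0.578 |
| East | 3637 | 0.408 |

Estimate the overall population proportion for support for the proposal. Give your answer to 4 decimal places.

N = 2092 + 1971 + 546 + 3637 = 8246.
Overall proportion = Σ (Nₕ/N)·p̂ₕ.
Σ Nₕp̂ₕ = 956.044 + 1086.021 + 315.588 + 1483.896 = 3841.549.
3841.549 / 8246 = 0.465868... → 0.4659.

0.4659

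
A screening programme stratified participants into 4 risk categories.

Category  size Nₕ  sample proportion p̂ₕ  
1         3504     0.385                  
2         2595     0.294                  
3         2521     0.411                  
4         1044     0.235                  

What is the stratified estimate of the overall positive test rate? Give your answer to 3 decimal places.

N = 3504 + 2595 + 2521 + 1044 = 9664.
Overall proportion = Σ (Nₕ/N)·p̂ₕ.
Σ Nₕp̂ₕ = 1349.04 + 762.93 + 1036.131 + 245.34 = 3393.441.
3393.441 / 9664 = 0.35114... → 0.351.

0.351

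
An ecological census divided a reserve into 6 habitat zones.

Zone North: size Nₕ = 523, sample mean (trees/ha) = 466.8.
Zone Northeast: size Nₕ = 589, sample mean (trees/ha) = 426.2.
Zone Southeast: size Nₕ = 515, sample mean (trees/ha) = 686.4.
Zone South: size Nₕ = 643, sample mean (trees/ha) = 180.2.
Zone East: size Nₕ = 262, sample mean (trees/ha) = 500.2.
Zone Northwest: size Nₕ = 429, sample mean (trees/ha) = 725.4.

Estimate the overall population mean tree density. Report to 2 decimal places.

475.10

N = 2961; weights Wₕ = Nₕ/N = (0.1766, 0.1989, 0.1739, 0.2172, 0.0885, 0.1449).
x̄_st = Σ Wₕ·x̄ₕ = 0.1766·466.8 + 0.1989·426.2 + 0.1739·686.4 + 0.2172·180.2 + 0.0885·500.2 + 0.1449·725.4 ≈ 475.1036...
→ 475.10.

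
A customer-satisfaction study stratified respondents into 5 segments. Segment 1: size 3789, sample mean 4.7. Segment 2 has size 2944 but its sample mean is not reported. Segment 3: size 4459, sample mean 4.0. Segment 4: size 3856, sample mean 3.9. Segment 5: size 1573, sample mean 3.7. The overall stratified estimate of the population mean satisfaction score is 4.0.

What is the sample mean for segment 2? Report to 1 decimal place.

Σ Nₕx̄ₕ = N·μ, so 2944·x̄_2 = 16621·4.0 − (3789·4.7 + 4459·4.0 + 3856·3.9 + 1573·3.7).
= 66484 − 56502.8 = 9981.2.
x̄_2 = 9981.2 / 2944 = 3.390... → 3.4.

3.4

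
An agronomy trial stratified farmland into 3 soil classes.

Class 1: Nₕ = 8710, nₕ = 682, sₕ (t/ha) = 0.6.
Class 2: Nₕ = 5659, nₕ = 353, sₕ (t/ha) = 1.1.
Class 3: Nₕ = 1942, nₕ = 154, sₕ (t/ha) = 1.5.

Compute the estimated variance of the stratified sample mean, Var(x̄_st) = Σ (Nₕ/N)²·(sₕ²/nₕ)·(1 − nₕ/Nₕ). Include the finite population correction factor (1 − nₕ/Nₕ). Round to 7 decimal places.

N = 16311; Wₕ = Nₕ/N.
class 1: (8710/16311)²·0.6²/682·(1 − 682/8710) = 0.0001387339
class 2: (5659/16311)²·1.1²/353·(1 − 353/5659) = 0.0003868623
class 3: (1942/16311)²·1.5²/154·(1 − 154/1942) = 0.0001906854
Sum = 0.0007162815 → 0.0007163.

0.0007163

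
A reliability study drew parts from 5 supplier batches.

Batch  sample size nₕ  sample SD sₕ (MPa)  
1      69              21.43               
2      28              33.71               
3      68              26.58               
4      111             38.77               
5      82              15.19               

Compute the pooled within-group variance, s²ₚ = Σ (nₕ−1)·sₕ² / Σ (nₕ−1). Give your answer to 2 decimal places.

Degrees of freedom: 68 + 27 + 67 + 110 + 81 = 353.
Σ(nₕ−1)sₕ² = 68·459.2449 + 27·1136.3641 + 67·706.4964 + 110·1503.1129 + 81·230.7361 = 293277.7858.
s²ₚ = 293277.7858 / 353 = 830.8153... → 830.82.

830.82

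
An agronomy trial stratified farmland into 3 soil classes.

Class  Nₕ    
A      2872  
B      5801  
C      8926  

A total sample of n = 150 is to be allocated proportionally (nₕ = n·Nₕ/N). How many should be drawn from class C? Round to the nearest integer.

76

N = 2872 + 5801 + 8926 = 17599.
n_C = 150·8926/17599 = 76.078... → 76.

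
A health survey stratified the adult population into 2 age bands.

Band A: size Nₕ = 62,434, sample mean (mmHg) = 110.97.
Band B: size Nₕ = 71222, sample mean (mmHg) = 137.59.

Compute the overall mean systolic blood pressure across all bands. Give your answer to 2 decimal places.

125.16

N = 62434 + 71222 = 133656.
The stratified mean weights each stratum mean by its population share Nₕ/N.
Σ Nₕx̄ₕ = 62434·110.97 + 71222·137.59 = 6928300.98 + 9799434.98 = 16727735.96.
Divide by N: 16727735.96 / 133656 = 125.1551... → 125.16.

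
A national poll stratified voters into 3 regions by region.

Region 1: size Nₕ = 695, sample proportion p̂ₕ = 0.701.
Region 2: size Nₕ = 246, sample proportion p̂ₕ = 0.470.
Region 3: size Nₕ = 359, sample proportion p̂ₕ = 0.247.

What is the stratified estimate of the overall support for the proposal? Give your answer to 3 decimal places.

0.532

N = 695 + 246 + 359 = 1300.
Overall proportion = Σ (Nₕ/N)·p̂ₕ.
Σ Nₕp̂ₕ = 487.195 + 115.62 + 88.673 = 691.488.
691.488 / 1300 = 0.53191... → 0.532.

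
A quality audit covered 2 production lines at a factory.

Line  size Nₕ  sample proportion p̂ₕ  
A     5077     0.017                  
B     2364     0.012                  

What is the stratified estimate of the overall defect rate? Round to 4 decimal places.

0.0154

Wₕ = Nₕ/N with N = 7441: 0.6823, 0.3177.
p̂_st = 0.6823·0.017 + 0.3177·0.012 ≈ 0.015412... → 0.0154.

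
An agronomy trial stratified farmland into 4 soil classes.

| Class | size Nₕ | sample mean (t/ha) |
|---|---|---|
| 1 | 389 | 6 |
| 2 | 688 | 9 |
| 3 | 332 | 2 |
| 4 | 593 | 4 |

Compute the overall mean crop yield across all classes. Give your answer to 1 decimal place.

5.8

x̄_st = (Σ Nₕx̄ₕ) / (Σ Nₕ) = (389·6 + 688·9 + 332·2 + 593·4) / 2002
= 11562 / 2002 = 5.775... → 5.8.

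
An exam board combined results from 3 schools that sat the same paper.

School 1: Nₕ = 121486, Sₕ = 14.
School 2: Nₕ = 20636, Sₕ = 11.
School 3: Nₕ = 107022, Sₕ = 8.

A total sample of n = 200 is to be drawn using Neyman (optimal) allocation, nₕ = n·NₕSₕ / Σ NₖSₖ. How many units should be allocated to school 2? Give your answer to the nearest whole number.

1: NₕSₕ = 121486·14 = 1700804
2: NₕSₕ = 20636·11 = 226996
3: NₕSₕ = 107022·8 = 856176
Σ NₕSₕ = 2783976.
n_2 = 200·226996/2783976 = 16.307... → 16.

16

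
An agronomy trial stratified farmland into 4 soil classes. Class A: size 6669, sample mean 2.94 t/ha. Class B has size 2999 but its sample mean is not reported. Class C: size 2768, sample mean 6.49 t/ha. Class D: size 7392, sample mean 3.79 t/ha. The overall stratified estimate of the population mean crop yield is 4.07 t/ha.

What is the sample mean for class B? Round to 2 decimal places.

N = 6669 + 2999 + 2768 + 7392 = 19828.
Overall total = μ·N = 4.07·19828 = 80699.96.
Subtract the known strata: 6669·2.94 + 2768·6.49 + 7392·3.79 = 65586.86.
Remaining total for class B: 80699.96 − 65586.86 = 15113.1.
Divide by its size: 15113.1 / 2999 = 5.0394... → 5.04.

5.04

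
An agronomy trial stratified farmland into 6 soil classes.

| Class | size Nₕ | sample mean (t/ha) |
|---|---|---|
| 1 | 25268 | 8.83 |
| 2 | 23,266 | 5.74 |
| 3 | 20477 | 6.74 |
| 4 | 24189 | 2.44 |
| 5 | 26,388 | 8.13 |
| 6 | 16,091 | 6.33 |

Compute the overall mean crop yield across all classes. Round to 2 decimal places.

N = 135679; weights Wₕ = Nₕ/N = (0.1862, 0.1715, 0.1509, 0.1783, 0.1945, 0.1186).
x̄_st = Σ Wₕ·x̄ₕ = 0.1862·8.83 + 0.1715·5.74 + 0.1509·6.74 + 0.1783·2.44 + 0.1945·8.13 + 0.1186·6.33 ≈ 6.4129...
→ 6.41.

6.41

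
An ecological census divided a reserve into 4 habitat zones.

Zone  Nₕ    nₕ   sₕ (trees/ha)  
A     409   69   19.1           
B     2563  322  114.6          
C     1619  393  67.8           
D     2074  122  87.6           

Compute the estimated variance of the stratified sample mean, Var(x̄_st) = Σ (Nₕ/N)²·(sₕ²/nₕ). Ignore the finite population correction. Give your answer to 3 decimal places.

12.832

N = 6665. Term for each stratum: Wₕ²sₕ²/nₕ.
Var(x̄_st) = 0.019910 + 6.031291 + 0.690177 + 6.090677 = 12.832054 → 12.832.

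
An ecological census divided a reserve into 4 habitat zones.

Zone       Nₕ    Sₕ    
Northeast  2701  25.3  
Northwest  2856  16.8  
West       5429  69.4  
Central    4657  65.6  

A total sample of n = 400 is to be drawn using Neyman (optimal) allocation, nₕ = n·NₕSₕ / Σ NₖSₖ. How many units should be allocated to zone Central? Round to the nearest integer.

153

Σ NₕSₕ = 2701·25.3 + 2856·16.8 + 5429·69.4 + 4657·65.6 = 798587.9.
Share for Central: 305499.2/798587.9 = 0.38255.
n_Central = 400 × 0.38255 = 153.020... → 153.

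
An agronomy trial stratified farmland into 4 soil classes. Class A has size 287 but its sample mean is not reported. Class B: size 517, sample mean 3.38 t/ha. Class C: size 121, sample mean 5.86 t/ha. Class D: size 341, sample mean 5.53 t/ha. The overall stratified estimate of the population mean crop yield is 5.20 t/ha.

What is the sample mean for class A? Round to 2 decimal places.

7.81

Σ Nₕx̄ₕ = N·μ, so 287·x̄_A = 1266·5.20 − (517·3.38 + 121·5.86 + 341·5.53).
= 6583.2 − 4342.25 = 2240.95.
x̄_A = 2240.95 / 287 = 7.8082... → 7.81.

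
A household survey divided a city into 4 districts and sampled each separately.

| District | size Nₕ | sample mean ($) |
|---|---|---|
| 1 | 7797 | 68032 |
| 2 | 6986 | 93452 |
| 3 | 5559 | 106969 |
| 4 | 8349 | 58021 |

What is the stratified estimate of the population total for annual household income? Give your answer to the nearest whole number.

Estimate total by summing Nₕ·x̄ₕ over strata.
7797·68032 + 6986·93452 + 5559·106969 + 8349·58021 = 530445504 + 652855672 + 594640671 + 484417329 = 2262359176.

2262359176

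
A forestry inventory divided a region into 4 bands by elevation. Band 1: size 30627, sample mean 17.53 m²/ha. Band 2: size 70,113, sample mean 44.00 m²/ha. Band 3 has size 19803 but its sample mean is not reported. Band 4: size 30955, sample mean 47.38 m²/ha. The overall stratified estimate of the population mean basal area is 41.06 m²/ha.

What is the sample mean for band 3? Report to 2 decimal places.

57.16

Σ Nₕx̄ₕ = N·μ, so 19803·x̄_3 = 151498·41.06 − (30627·17.53 + 70113·44.00 + 30955·47.38).
= 6220507.88 − 5088511.21 = 1131996.67.
x̄_3 = 1131996.67 / 19803 = 57.1629... → 57.16.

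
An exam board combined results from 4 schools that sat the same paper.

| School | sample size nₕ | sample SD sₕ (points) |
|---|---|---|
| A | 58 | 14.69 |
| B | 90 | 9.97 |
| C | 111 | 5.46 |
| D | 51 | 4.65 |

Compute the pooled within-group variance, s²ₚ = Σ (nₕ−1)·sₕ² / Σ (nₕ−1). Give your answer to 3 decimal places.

A: (58−1)·14.69² = 57·215.7961 = 12300.3777
B: (90−1)·9.97² = 89·99.4009 = 8846.6801
C: (111−1)·5.46² = 110·29.8116 = 3279.276
D: (51−1)·4.65² = 50·21.6225 = 1081.125
Numerator = 25507.4588; denominator = Σ(nₕ−1) = 306.
s²ₚ = 25507.4588/306 = 83.35771... → 83.358.

83.358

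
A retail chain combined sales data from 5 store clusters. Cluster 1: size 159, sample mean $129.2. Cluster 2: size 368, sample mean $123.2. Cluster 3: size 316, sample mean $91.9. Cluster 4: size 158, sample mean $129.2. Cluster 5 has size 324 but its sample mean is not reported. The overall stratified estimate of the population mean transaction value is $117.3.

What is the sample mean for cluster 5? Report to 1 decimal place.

123.7

N = 159 + 368 + 316 + 158 + 324 = 1325.
Overall total = μ·N = 117.3·1325 = 155422.5.
Subtract the known strata: 159·129.2 + 368·123.2 + 316·91.9 + 158·129.2 = 115334.4.
Remaining total for cluster 5: 155422.5 − 115334.4 = 40088.1.
Divide by its size: 40088.1 / 324 = 123.729... → 123.7.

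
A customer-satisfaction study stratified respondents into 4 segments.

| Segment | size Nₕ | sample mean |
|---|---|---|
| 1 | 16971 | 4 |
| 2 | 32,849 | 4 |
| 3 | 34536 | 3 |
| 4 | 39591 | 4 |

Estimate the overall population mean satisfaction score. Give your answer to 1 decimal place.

N = 16971 + 32849 + 34536 + 39591 = 123947.
The stratified mean weights each stratum mean by its population share Nₕ/N.
Σ Nₕx̄ₕ = 16971·4 + 32849·4 + 34536·3 + 39591·4 = 67884 + 131396 + 103608 + 158364 = 461252.
Divide by N: 461252 / 123947 = 3.721... → 3.7.

3.7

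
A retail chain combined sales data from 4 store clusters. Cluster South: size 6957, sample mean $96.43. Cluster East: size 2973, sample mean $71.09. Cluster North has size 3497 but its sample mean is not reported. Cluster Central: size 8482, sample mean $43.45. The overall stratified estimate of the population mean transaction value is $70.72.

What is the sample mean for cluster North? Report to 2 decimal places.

85.40

Σ Nₕx̄ₕ = N·μ, so 3497·x̄_North = 21909·70.72 − (6957·96.43 + 2973·71.09 + 8482·43.45).
= 1549404.48 − 1250756.98 = 298647.5.
x̄_North = 298647.5 / 3497 = 85.4011... → 85.40.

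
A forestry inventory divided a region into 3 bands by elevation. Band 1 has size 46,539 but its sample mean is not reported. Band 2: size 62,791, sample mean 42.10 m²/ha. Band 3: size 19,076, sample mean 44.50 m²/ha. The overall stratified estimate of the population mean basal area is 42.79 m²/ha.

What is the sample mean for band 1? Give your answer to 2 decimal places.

43.02

Σ Nₕx̄ₕ = N·μ, so 46539·x̄_1 = 128406·42.79 − (62791·42.10 + 19076·44.50).
= 5494492.74 − 3492383.1 = 2002109.64.
x̄_1 = 2002109.64 / 46539 = 43.0200... → 43.02.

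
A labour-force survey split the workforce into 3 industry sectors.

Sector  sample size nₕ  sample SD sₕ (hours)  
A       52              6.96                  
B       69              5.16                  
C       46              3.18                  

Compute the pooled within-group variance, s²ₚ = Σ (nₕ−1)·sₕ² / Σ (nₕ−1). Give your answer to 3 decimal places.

A: (52−1)·6.96² = 51·48.4416 = 2470.5216
B: (69−1)·5.16² = 68·26.6256 = 1810.5408
C: (46−1)·3.18² = 45·10.1124 = 455.058
Numerator = 4736.1204; denominator = Σ(nₕ−1) = 164.
s²ₚ = 4736.1204/164 = 28.87878... → 28.879.

28.879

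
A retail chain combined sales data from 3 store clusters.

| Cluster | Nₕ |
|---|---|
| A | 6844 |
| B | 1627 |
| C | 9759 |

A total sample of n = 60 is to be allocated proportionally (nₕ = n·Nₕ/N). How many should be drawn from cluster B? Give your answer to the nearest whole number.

N = 6844 + 1627 + 9759 = 18230.
n_B = 60·1627/18230 = 5.355... → 5.

5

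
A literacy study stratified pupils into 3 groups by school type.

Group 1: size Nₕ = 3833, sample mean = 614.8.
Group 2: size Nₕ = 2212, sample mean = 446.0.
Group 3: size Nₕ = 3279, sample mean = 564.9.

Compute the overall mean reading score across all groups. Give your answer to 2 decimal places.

N = 9324; weights Wₕ = Nₕ/N = (0.4111, 0.2372, 0.3517).
x̄_st = Σ Wₕ·x̄ₕ = 0.4111·614.8 + 0.2372·446.0 + 0.3517·564.9 ≈ 557.2059...
→ 557.21.

557.21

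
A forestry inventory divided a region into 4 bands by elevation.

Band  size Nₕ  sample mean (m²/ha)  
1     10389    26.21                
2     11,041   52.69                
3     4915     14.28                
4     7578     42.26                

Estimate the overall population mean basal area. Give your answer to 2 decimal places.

N = 33923; weights Wₕ = Nₕ/N = (0.3063, 0.3255, 0.1449, 0.2234).
x̄_st = Σ Wₕ·x̄ₕ = 0.3063·26.21 + 0.3255·52.69 + 0.1449·14.28 + 0.2234·42.26 ≈ 36.6854...
→ 36.69.

36.69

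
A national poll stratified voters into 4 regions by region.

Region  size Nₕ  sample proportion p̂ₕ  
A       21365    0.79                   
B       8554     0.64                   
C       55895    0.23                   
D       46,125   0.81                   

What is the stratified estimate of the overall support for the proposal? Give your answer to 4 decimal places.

0.5500

Wₕ = Nₕ/N with N = 131939: 0.1619, 0.0648, 0.4236, 0.3496.
p̂_st = 0.1619·0.79 + 0.0648·0.64 + 0.4236·0.23 + 0.3496·0.81 ≈ 0.550027... → 0.5500.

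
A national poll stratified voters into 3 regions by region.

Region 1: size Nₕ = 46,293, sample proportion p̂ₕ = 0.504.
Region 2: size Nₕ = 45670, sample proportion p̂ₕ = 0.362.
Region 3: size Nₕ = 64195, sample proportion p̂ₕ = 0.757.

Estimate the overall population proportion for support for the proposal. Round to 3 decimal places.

0.566

Wₕ = Nₕ/N with N = 156158: 0.2964, 0.2925, 0.4111.
p̂_st = 0.2964·0.504 + 0.2925·0.362 + 0.4111·0.757 ≈ 0.56648... → 0.566.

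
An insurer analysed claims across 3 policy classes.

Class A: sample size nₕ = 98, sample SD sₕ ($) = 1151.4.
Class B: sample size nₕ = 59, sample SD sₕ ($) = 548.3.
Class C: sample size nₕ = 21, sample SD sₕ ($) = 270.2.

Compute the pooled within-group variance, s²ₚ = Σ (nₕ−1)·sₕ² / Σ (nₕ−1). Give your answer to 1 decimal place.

842810.8

A: (98−1)·1151.4² = 97·1325721.96 = 128595030.12
B: (59−1)·548.3² = 58·300632.89 = 17436707.62
C: (21−1)·270.2² = 20·73008.04 = 1460160.8
Numerator = 147491898.54; denominator = Σ(nₕ−1) = 175.
s²ₚ = 147491898.54/175 = 842810.849... → 842810.8.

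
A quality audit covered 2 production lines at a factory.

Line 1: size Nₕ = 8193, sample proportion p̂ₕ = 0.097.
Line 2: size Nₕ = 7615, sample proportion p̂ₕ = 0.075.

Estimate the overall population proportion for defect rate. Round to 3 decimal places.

N = 8193 + 7615 = 15808.
Overall proportion = Σ (Nₕ/N)·p̂ₕ.
Σ Nₕp̂ₕ = 794.721 + 571.125 = 1365.846.
1365.846 / 15808 = 0.08640... → 0.086.

0.086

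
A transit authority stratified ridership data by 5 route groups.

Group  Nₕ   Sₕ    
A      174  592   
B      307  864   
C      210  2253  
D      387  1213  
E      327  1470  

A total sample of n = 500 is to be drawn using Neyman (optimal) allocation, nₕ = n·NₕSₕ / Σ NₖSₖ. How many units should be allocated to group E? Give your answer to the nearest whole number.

134

A: NₕSₕ = 174·592 = 103008
B: NₕSₕ = 307·864 = 265248
C: NₕSₕ = 210·2253 = 473130
D: NₕSₕ = 387·1213 = 469431
E: NₕSₕ = 327·1470 = 480690
Σ NₕSₕ = 1791507.
n_E = 500·480690/1791507 = 134.158... → 134.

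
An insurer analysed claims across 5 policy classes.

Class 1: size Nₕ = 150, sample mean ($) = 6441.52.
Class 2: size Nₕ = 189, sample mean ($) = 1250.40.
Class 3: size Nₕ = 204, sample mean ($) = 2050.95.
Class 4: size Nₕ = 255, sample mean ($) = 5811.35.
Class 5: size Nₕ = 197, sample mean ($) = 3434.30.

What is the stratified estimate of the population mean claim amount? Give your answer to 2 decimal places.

x̄_st = (Σ Nₕx̄ₕ) / (Σ Nₕ) = (150·6441.52 + 189·1250.40 + 204·2050.95 + 255·5811.35 + 197·3434.30) / 995
= 3779398.75 / 995 = 3798.3907... → 3798.39.

3798.39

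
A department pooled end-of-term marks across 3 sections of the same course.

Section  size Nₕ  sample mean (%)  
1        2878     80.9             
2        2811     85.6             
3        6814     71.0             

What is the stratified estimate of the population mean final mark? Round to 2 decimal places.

76.56

N = 12503; weights Wₕ = Nₕ/N = (0.2302, 0.2248, 0.5450).
x̄_st = Σ Wₕ·x̄ₕ = 0.2302·80.9 + 0.2248·85.6 + 0.5450·71.0 ≈ 76.5613...
→ 76.56.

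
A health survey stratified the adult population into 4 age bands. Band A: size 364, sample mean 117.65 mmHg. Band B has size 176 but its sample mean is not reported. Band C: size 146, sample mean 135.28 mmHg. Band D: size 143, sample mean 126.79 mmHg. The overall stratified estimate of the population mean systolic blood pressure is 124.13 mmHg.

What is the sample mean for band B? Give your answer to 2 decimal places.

N = 364 + 176 + 146 + 143 = 829.
Overall total = μ·N = 124.13·829 = 102903.77.
Subtract the known strata: 364·117.65 + 146·135.28 + 143·126.79 = 80706.45.
Remaining total for band B: 102903.77 − 80706.45 = 22197.32.
Divide by its size: 22197.32 / 176 = 126.1211... → 126.12.

126.12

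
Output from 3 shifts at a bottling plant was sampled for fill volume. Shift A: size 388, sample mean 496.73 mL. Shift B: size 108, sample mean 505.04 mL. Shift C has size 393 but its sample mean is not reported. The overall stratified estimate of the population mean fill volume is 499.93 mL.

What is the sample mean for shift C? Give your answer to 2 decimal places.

501.69

Σ Nₕx̄ₕ = N·μ, so 393·x̄_C = 889·499.93 − (388·496.73 + 108·505.04).
= 444437.77 − 247275.56 = 197162.21.
x̄_C = 197162.21 / 393 = 501.6850... → 501.69.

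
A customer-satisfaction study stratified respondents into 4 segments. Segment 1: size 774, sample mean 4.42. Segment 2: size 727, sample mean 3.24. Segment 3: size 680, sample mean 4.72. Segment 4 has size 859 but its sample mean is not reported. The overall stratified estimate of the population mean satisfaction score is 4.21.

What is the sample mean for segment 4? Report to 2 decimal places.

4.44

N = 774 + 727 + 680 + 859 = 3040.
Overall total = μ·N = 4.21·3040 = 12798.4.
Subtract the known strata: 774·4.42 + 727·3.24 + 680·4.72 = 8986.16.
Remaining total for segment 4: 12798.4 − 8986.16 = 3812.24.
Divide by its size: 3812.24 / 859 = 4.4380... → 4.44.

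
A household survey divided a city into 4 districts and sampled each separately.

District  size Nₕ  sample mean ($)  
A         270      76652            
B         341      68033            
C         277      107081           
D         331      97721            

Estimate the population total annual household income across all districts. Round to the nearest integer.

A: 270·76652 = 20696040
B: 341·68033 = 23199253
C: 277·107081 = 29661437
D: 331·97721 = 32345651
τ̂ = Σ Nₕx̄ₕ = 105902381.

105902381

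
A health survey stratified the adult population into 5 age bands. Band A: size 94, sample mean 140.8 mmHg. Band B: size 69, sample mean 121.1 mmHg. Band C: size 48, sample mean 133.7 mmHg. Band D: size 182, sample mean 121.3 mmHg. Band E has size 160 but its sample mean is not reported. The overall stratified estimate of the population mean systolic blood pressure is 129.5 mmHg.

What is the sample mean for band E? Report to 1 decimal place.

134.6

Σ Nₕx̄ₕ = N·μ, so 160·x̄_E = 553·129.5 − (94·140.8 + 69·121.1 + 48·133.7 + 182·121.3).
= 71613.5 − 50085.3 = 21528.2.
x̄_E = 21528.2 / 160 = 134.551... → 134.6.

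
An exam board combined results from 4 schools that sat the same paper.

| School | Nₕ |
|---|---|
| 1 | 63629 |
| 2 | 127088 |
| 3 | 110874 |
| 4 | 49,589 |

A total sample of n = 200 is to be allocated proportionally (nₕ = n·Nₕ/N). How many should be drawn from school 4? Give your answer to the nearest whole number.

28

N = 63629 + 127088 + 110874 + 49589 = 351180.
n_4 = 200·49589/351180 = 28.241... → 28.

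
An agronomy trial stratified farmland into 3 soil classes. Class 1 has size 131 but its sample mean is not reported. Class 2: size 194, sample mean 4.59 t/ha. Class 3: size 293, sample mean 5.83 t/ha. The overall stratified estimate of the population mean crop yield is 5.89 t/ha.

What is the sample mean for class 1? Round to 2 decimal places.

7.95

Σ Nₕx̄ₕ = N·μ, so 131·x̄_1 = 618·5.89 − (194·4.59 + 293·5.83).
= 3640.02 − 2598.65 = 1041.37.
x̄_1 = 1041.37 / 131 = 7.9494... → 7.95.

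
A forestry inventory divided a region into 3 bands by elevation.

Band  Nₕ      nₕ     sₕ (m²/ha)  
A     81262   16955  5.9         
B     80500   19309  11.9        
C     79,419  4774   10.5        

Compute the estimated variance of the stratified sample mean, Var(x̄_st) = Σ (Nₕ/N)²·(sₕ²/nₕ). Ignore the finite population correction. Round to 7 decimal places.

N = 241181; Wₕ = Nₕ/N.
band A: (81262/241181)²·5.9²/16955 = 0.0002330747
band B: (80500/241181)²·11.9²/19309 = 0.0008170332
band C: (79419/241181)²·10.5²/4774 = 0.0025041413
Sum = 0.0035542492 → 0.0035542.

0.0035542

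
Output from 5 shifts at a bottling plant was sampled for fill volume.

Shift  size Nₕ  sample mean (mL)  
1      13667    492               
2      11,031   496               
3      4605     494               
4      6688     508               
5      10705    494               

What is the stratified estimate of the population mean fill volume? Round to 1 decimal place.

N = 46696; weights Wₕ = Nₕ/N = (0.2927, 0.2362, 0.0986, 0.1432, 0.2292).
x̄_st = Σ Wₕ·x̄ₕ = 0.2927·492 + 0.2362·496 + 0.0986·494 + 0.1432·508 + 0.2292·494 ≈ 495.892...
→ 495.9.

495.9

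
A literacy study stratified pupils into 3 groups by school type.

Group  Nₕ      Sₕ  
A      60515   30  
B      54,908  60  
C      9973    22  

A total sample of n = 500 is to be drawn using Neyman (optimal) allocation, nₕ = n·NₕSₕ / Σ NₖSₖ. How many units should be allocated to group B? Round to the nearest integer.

Σ NₕSₕ = 60515·30 + 54908·60 + 9973·22 = 5329336.
Share for B: 3294480/5329336 = 0.61818.
n_B = 500 × 0.61818 = 309.089... → 309.

309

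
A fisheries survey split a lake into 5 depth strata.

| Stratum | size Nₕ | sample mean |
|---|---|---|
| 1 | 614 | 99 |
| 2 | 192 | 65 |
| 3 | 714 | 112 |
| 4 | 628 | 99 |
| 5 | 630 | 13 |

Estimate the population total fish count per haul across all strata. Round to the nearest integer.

Population total = Σ Nₕ·x̄ₕ (each stratum's size times its mean).
614·99 + 192·65 + 714·112 + 628·99 + 630·13 = 60786 + 12480 + 79968 + 62172 + 8190 = 223596.

223596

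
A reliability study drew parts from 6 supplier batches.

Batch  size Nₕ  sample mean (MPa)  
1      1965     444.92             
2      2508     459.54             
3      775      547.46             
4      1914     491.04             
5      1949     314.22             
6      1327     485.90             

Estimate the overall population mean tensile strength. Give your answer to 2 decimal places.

N = 1965 + 2508 + 775 + 1914 + 1949 + 1327 = 10438.
Overall mean = Σ (Nₕ/N)·x̄ₕ — weight by population share, not a simple average.
Σ Nₕx̄ₕ = 1965·444.92 + 2508·459.54 + 775·547.46 + 1914·491.04 + 1949·314.22 + 1327·485.90 = 874267.8 + 1152526.32 + 424281.5 + 939850.56 + 612414.78 + 644789.3 = 4648130.26.
Divide by N: 4648130.26 / 10438 = 445.3085... → 445.31.

445.31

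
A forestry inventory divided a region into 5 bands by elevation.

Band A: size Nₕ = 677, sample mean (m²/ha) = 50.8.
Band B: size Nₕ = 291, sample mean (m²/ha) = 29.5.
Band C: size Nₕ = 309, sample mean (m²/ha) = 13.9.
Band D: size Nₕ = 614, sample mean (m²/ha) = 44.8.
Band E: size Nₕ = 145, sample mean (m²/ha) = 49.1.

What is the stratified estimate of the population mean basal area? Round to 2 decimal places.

40.22

N = 677 + 291 + 309 + 614 + 145 = 2036.
Overall mean = Σ (Nₕ/N)·x̄ₕ — weight by population share, not a simple average.
Σ Nₕx̄ₕ = 677·50.8 + 291·29.5 + 309·13.9 + 614·44.8 + 145·49.1 = 34391.6 + 8584.5 + 4295.1 + 27507.2 + 7119.5 = 81897.9.
Divide by N: 81897.9 / 2036 = 40.2249... → 40.22.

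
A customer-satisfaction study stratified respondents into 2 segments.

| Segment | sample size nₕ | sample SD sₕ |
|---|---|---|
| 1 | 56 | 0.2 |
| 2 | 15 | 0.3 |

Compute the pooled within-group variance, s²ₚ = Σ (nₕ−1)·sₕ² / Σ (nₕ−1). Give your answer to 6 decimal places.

0.050145

1: (56−1)·0.2² = 55·0.04 = 2.2
2: (15−1)·0.3² = 14·0.09 = 1.26
Numerator = 3.46; denominator = Σ(nₕ−1) = 69.
s²ₚ = 3.46/69 = 0.05014493... → 0.050145.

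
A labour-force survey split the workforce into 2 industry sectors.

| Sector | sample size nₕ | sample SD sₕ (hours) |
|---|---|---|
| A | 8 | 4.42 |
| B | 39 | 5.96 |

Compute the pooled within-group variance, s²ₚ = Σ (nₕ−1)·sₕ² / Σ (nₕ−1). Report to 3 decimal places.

33.035

A: (8−1)·4.42² = 7·19.5364 = 136.7548
B: (39−1)·5.96² = 38·35.5216 = 1349.8208
Numerator = 1486.5756; denominator = Σ(nₕ−1) = 45.
s²ₚ = 1486.5756/45 = 33.03501... → 33.035.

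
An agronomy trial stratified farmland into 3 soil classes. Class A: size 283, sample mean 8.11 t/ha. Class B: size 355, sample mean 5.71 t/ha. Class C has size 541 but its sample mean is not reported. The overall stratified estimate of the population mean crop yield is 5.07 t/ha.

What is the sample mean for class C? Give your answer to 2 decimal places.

Σ Nₕx̄ₕ = N·μ, so 541·x̄_C = 1179·5.07 − (283·8.11 + 355·5.71).
= 5977.53 − 4322.18 = 1655.35.
x̄_C = 1655.35 / 541 = 3.0598... → 3.06.

3.06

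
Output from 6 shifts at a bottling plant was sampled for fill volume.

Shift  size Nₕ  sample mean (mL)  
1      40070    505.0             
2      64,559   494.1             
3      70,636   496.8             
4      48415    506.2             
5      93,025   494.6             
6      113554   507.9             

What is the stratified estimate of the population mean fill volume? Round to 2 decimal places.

500.67

x̄_st = (Σ Nₕx̄ₕ) / (Σ Nₕ) = (40070·505.0 + 64559·494.1 + 70636·496.8 + 48415·506.2 + 93025·494.6 + 113554·507.9) / 430259
= 215417831.3 / 430259 = 500.6701... → 500.67.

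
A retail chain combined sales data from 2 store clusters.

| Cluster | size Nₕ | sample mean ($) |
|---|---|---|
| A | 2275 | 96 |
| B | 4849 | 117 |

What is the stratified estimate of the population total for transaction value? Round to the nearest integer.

785733

Estimate total by summing Nₕ·x̄ₕ over strata.
2275·96 + 4849·117 = 218400 + 567333 = 785733.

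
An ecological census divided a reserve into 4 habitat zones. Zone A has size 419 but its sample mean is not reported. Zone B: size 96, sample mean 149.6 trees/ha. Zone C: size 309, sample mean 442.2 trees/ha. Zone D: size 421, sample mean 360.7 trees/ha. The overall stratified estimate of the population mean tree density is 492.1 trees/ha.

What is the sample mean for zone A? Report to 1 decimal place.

739.4

Σ Nₕx̄ₕ = N·μ, so 419·x̄_A = 1245·492.1 − (96·149.6 + 309·442.2 + 421·360.7).
= 612664.5 − 302856.1 = 309808.4.
x̄_A = 309808.4 / 419 = 739.400... → 739.4.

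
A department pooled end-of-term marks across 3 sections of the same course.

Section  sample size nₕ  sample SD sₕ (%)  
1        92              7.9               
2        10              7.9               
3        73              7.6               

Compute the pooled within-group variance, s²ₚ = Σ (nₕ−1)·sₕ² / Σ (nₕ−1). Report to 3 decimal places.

1: (92−1)·7.9² = 91·62.41 = 5679.31
2: (10−1)·7.9² = 9·62.41 = 561.69
3: (73−1)·7.6² = 72·57.76 = 4158.72
Numerator = 10399.72; denominator = Σ(nₕ−1) = 172.
s²ₚ = 10399.72/172 = 60.46349... → 60.463.

60.463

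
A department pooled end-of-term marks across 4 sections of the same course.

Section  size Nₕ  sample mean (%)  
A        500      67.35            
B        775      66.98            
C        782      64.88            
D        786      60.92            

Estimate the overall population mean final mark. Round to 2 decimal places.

64.79

N = 2843; weights Wₕ = Nₕ/N = (0.1759, 0.2726, 0.2751, 0.2765).
x̄_st = Σ Wₕ·x̄ₕ = 0.1759·67.35 + 0.2726·66.98 + 0.2751·64.88 + 0.2765·60.92 ≈ 64.7920...
→ 64.79.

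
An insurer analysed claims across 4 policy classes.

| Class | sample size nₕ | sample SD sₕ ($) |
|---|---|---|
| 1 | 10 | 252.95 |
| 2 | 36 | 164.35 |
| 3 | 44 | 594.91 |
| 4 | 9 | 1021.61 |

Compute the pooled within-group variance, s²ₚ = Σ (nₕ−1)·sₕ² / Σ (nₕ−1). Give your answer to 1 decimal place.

264096.9

1: (10−1)·252.95² = 9·63983.7025 = 575853.3225
2: (36−1)·164.35² = 35·27010.9225 = 945382.2875
3: (44−1)·594.91² = 43·353917.9081 = 15218470.0483
4: (9−1)·1021.61² = 8·1043686.9921 = 8349495.9368
Numerator = 25089201.5951; denominator = Σ(nₕ−1) = 95.
s²ₚ = 25089201.5951/95 = 264096.859... → 264096.9.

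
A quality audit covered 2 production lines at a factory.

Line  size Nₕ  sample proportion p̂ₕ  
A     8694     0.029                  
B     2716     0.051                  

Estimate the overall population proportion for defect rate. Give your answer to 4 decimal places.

0.0342

N = 8694 + 2716 = 11410.
Overall proportion = Σ (Nₕ/N)·p̂ₕ.
Σ Nₕp̂ₕ = 252.126 + 138.516 = 390.642.
390.642 / 11410 = 0.034237... → 0.0342.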